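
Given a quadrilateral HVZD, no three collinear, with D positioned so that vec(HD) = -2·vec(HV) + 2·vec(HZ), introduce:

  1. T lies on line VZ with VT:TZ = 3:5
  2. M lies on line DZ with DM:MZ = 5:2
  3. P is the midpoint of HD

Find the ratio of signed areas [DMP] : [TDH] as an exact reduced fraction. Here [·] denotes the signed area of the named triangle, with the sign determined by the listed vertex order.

Choose coordinates H = (0, 0), V = (1, 0), Z = (0, 1), D = (-2, 2).
1. T lies on line VZ with VT:TZ = 3:5 ⇒ T = (5/8, 3/8)
2. M lies on line DZ with DM:MZ = 5:2 ⇒ M = (-4/7, 9/7)
3. P is the midpoint of HD ⇒ P = (-1, 1)
2·[DMP] = -5/7, 2·[TDH] = 2
[DMP]:[TDH] = -5/7:2 = -5/14

[DMP]:[TDH] = -5/14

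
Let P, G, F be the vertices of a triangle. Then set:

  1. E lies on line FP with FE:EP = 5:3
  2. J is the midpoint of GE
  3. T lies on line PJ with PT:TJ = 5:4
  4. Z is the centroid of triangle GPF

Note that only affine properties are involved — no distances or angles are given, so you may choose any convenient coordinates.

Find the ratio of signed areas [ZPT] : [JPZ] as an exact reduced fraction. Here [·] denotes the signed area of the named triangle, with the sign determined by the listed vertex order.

Assign P = (0, 0), G = (1, 0), F = (0, 1) — the answer is frame-independent, so this choice is without loss of generality.
1. E lies on line FP with FE:EP = 5:3 ⇒ E = (0, 3/8)
2. J is the midpoint of GE ⇒ J = (1/2, 3/16)
3. T lies on line PJ with PT:TJ = 5:4 ⇒ T = (5/18, 5/48)
4. Z is the centroid of triangle GPF ⇒ Z = (1/3, 1/3)
2·[ZPT] = 25/432, 2·[JPZ] = -5/48
[ZPT]:[JPZ] = 25/432:-5/48 = -5/9

[ZPT]:[JPZ] = -5/9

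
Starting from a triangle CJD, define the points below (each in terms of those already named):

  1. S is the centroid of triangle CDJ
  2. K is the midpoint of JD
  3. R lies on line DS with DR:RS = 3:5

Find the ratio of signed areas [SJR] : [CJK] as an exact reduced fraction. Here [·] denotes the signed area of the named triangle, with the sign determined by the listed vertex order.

Assign C = (0, 0), J = (1, 0), D = (0, 1) — the answer is frame-independent, so this choice is without loss of generality.
1. S is the centroid of triangle CDJ ⇒ S = (1/3, 1/3)
2. K is the midpoint of JD ⇒ K = (1/2, 1/2)
3. R lies on line DS with DR:RS = 3:5 ⇒ R = (1/8, 3/4)
2·[SJR] = 5/24, 2·[CJK] = 1/2
[SJR]:[CJK] = 5/24:1/2 = 5/12

[SJR]:[CJK] = 5/12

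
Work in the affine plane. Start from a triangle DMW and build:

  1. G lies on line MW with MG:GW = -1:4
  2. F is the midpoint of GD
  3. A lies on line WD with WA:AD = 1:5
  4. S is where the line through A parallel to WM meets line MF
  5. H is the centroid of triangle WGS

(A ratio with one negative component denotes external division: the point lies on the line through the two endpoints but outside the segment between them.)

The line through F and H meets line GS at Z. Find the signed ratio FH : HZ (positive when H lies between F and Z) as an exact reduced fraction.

Set D = (0, 0), M = (1, 0), W = (0, 1); any affine frame gives the same invariant.
1. G lies on line MW with MG:GW = -1:4 ⇒ G = (4/3, -1/3)
2. F is the midpoint of GD ⇒ F = (2/3, -1/6)
3. A lies on line WD with WA:AD = 1:5 ⇒ A = (0, 5/6)
4. S is where the line through A parallel to WM meets line MF ⇒ S = (8/9, -1/18)
5. H is the centroid of triangle WGS ⇒ H = (20/27, 11/54)
line FH meets GS at Z = (32/45, 1/18)
H = F + t·(Z−F) with t = 5/3, so FH:HZ = 5/3:-2/3

FH:HZ = -5/2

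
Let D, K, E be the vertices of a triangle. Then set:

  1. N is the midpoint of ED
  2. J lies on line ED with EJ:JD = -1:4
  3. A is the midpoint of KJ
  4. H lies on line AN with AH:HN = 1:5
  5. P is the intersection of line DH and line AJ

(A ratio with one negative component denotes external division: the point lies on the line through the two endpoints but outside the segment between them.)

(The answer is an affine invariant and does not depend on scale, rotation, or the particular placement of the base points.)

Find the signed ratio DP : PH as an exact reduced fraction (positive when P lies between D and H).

Choose coordinates D = (0, 0), K = (1, 0), E = (0, 1).
1. N is the midpoint of ED ⇒ N = (0, 1/2)
2. J lies on line ED with EJ:JD = -1:4 ⇒ J = (0, 4/3)
3. A is the midpoint of KJ ⇒ A = (1/2, 2/3)
4. H lies on line AN with AH:HN = 1:5 ⇒ H = (5/12, 23/36)
5. P is the intersection of line DH and line AJ ⇒ P = (20/43, 92/129)
P = D + t·(H−D) with t = 48/43, so DP:PH = t:(1−t) = 48/43:-5/43

DP:PH = -48/5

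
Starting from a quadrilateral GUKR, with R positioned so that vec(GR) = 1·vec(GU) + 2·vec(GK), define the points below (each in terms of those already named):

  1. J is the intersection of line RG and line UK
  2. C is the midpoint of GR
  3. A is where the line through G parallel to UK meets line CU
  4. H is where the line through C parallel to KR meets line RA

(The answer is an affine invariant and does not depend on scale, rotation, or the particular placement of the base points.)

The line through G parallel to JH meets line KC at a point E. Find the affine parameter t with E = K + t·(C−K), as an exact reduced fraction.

Set G = (0, 0), U = (1, 0), K = (0, 1), R = (1, 2); any affine frame gives the same invariant.
1. J is the intersection of line RG and line UK ⇒ J = (1/3, 2/3)
2. C is the midpoint of GR ⇒ C = (1/2, 1)
3. A is where the line through G parallel to UK meets line CU ⇒ A = (2, -2)
4. H is where the line through C parallel to KR meets line RA ⇒ H = (11/10, 8/5)
through G parallel to JH: direction (23/30, 14/15); meets KC at E = (23/28, 1)
E = K + t·(C−K) with t = 23/14

t = 23/14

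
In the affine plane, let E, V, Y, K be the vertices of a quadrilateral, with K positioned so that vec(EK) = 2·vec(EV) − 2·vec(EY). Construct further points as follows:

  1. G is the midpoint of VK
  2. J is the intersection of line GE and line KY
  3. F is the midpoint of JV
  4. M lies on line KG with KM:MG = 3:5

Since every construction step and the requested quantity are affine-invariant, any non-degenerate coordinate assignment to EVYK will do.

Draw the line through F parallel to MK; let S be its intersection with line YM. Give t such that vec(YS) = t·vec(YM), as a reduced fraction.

Work in coordinates with E = (0, 0), V = (1, 0), Y = (0, 1), K = (2, -2).
1. G is the midpoint of VK ⇒ G = (3/2, -1)
2. J is the intersection of line GE and line KY ⇒ J = (6/5, -4/5)
3. F is the midpoint of JV ⇒ F = (11/10, -2/5)
4. M lies on line KG with KM:MG = 3:5 ⇒ M = (29/16, -13/8)
through F parallel to MK: direction (3/16, -3/8); meets YM at S = (29/20, -11/10)
S = Y + t·(M−Y) with t = 4/5

t = 4/5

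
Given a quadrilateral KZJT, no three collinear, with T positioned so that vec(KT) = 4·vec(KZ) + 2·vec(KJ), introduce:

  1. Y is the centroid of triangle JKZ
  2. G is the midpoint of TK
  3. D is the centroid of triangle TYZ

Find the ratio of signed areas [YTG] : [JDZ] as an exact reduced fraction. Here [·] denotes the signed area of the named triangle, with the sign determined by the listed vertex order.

[YTG]:[JDZ] = 3/14

Assign K = (0, 0), Z = (1, 0), J = (0, 1), T = (4, 2) — the answer is frame-independent, so this choice is without loss of generality.
1. Y is the centroid of triangle JKZ ⇒ Y = (1/3, 1/3)
2. G is the midpoint of TK ⇒ G = (2, 1)
3. D is the centroid of triangle TYZ ⇒ D = (16/9, 7/9)
2·[YTG] = -1/3, 2·[JDZ] = -14/9
[YTG]:[JDZ] = -1/3:-14/9 = 3/14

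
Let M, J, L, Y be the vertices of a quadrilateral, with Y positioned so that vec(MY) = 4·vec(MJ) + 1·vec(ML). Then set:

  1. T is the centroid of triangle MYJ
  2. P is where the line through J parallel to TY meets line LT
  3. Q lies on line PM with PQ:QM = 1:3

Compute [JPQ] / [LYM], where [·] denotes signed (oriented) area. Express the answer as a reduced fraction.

[JPQ]:[LYM] = -1/64

Choose coordinates M = (0, 0), J = (1, 0), L = (0, 1), Y = (4, 1).
1. T is the centroid of triangle MYJ ⇒ T = (5/3, 1/3)
2. P is where the line through J parallel to TY meets line LT ⇒ P = (15/8, 1/4)
3. Q lies on line PM with PQ:QM = 1:3 ⇒ Q = (45/32, 3/16)
2·[JPQ] = 1/16, 2·[LYM] = -4
[JPQ]:[LYM] = 1/16:-4 = -1/64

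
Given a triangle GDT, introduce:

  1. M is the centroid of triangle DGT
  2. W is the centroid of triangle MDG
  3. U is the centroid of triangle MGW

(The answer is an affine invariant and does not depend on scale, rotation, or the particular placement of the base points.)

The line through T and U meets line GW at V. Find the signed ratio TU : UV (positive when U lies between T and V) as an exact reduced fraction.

Set G = (0, 0), D = (1, 0), T = (0, 1); any affine frame gives the same invariant.
1. M is the centroid of triangle DGT ⇒ M = (1/3, 1/3)
2. W is the centroid of triangle MDG ⇒ W = (4/9, 1/9)
3. U is the centroid of triangle MGW ⇒ U = (7/27, 4/27)
line TU meets GW at V = (28/99, 7/99)
U = T + t·(V−T) with t = 11/12, so TU:UV = 11/12:1/12

TU:UV = 11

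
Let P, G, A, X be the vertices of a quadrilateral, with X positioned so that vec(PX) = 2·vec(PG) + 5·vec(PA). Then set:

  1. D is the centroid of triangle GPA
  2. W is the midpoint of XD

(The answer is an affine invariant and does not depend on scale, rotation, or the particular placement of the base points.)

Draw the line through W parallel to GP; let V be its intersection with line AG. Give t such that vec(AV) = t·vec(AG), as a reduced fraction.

t = -5/3

Assign P = (0, 0), G = (1, 0), A = (0, 1), X = (2, 5) — the answer is frame-independent, so this choice is without loss of generality.
1. D is the centroid of triangle GPA ⇒ D = (1/3, 1/3)
2. W is the midpoint of XD ⇒ W = (7/6, 8/3)
through W parallel to GP: direction (-1, 0); meets AG at V = (-5/3, 8/3)
V = A + t·(G−A) with t = -5/3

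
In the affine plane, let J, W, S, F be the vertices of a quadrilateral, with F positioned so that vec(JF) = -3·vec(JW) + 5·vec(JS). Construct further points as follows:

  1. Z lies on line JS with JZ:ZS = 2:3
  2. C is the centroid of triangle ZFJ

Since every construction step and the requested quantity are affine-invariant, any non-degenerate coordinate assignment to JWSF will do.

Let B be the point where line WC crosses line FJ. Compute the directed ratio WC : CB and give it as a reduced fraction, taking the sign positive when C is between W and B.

Choose coordinates J = (0, 0), W = (1, 0), S = (0, 1), F = (-3, 5).
1. Z lies on line JS with JZ:ZS = 2:3 ⇒ Z = (0, 2/5)
2. C is the centroid of triangle ZFJ ⇒ C = (-1, 9/5)
line WC meets FJ at B = (-27/23, 45/23)
C = W + t·(B−W) with t = 23/25, so WC:CB = 23/25:2/25

WC:CB = 23/2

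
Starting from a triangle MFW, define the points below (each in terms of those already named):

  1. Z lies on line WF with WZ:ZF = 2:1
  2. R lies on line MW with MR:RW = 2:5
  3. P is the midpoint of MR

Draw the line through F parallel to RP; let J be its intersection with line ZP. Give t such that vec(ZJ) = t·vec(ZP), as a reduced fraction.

t = -1/2

Work in coordinates with M = (0, 0), F = (1, 0), W = (0, 1).
1. Z lies on line WF with WZ:ZF = 2:1 ⇒ Z = (2/3, 1/3)
2. R lies on line MW with MR:RW = 2:5 ⇒ R = (0, 2/7)
3. P is the midpoint of MR ⇒ P = (0, 1/7)
through F parallel to RP: direction (0, -1/7); meets ZP at J = (1, 3/7)
J = Z + t·(P−Z) with t = -1/2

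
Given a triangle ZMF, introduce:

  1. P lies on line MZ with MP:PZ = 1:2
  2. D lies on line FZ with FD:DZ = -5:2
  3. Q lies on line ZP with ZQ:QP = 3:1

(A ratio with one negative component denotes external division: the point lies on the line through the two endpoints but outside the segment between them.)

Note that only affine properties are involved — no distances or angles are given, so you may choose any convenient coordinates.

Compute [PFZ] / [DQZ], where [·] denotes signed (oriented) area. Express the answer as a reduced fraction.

[PFZ]:[DQZ] = 2

Assign Z = (0, 0), M = (1, 0), F = (0, 1) — the answer is frame-independent, so this choice is without loss of generality.
1. P lies on line MZ with MP:PZ = 1:2 ⇒ P = (2/3, 0)
2. D lies on line FZ with FD:DZ = -5:2 ⇒ D = (0, -2/3)
3. Q lies on line ZP with ZQ:QP = 3:1 ⇒ Q = (1/2, 0)
2·[PFZ] = 2/3, 2·[DQZ] = 1/3
[PFZ]:[DQZ] = 2/3:1/3 = 2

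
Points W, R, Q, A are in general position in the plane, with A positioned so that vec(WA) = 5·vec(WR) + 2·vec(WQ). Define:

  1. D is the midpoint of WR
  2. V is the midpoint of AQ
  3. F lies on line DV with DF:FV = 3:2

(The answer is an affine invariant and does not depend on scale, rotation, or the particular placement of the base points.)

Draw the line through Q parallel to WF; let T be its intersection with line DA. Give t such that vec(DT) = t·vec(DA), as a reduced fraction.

t = -43/13

Set W = (0, 0), R = (1, 0), Q = (0, 1), A = (5, 2); any affine frame gives the same invariant.
1. D is the midpoint of WR ⇒ D = (1/2, 0)
2. V is the midpoint of AQ ⇒ V = (5/2, 3/2)
3. F lies on line DV with DF:FV = 3:2 ⇒ F = (17/10, 9/10)
through Q parallel to WF: direction (17/10, 9/10); meets DA at T = (-187/13, -86/13)
T = D + t·(A−D) with t = -43/13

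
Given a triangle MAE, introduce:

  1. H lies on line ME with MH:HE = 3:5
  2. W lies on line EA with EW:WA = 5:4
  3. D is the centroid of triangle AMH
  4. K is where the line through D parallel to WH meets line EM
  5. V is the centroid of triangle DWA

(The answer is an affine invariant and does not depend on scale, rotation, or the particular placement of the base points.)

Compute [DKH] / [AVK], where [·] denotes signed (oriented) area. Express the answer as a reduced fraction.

Assign M = (0, 0), A = (1, 0), E = (0, 1) — the answer is frame-independent, so this choice is without loss of generality.
1. H lies on line ME with MH:HE = 3:5 ⇒ H = (0, 3/8)
2. W lies on line EA with EW:WA = 5:4 ⇒ W = (5/9, 4/9)
3. D is the centroid of triangle AMH ⇒ D = (1/3, 1/8)
4. K is where the line through D parallel to WH meets line EM ⇒ K = (0, 1/12)
5. V is the centroid of triangle DWA ⇒ V = (17/27, 41/216)
2·[DKH] = -7/72, 2·[AVK] = 103/648
[DKH]:[AVK] = -7/72:103/648 = -63/103

[DKH]:[AVK] = -63/103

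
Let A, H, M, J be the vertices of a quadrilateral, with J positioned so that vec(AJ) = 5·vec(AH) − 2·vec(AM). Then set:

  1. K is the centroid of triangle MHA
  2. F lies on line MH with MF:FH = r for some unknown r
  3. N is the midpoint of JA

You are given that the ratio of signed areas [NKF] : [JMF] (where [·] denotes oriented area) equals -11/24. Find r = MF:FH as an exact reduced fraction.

r = 4/3

Assign A = (0, 0), H = (1, 0), M = (0, 1), J = (5, -2) — the answer is frame-independent, so this choice is without loss of generality.
1. K is the centroid of triangle MHA ⇒ K = (1/3, 1/3)
2. With MF:FH = r, write λ = r/(r+1) so F = M + λ·(H−M); F is affine-linear in λ
3. N is the midpoint of JA ⇒ N = (5/2, -1)
Every point depending on F is an affine combination of F and λ-independent points, so each such coordinate is linear in λ; the λ² term in each signed area is a multiple of (H−M)×(H−M) = 0, so 2·[NKF] and 2·[JMF] are each linear in λ. Evaluating at λ=0 and λ=1:
  2·[NKF] = 5/6·λ − 1,   2·[JMF] = 2·λ
So [NKF]:[JMF] = (5/6·λ − 1) / (2·λ). Setting this equal to -11/24:
  5/6·λ − 1 = -11/24·(2·λ)  ⇒  λ = 4/7
Then r = λ/(1−λ) = (4/7)/(3/7) = 4/3. Check: with r = 4/3, F = (4/7, 3/7) and [NKF]:[JMF] = -11/24 as required.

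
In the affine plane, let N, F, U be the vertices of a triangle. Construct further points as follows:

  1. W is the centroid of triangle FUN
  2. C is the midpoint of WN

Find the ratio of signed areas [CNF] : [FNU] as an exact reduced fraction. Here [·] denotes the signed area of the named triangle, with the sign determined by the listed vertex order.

Set N = (0, 0), F = (1, 0), U = (0, 1); any affine frame gives the same invariant.
1. W is the centroid of triangle FUN ⇒ W = (1/3, 1/3)
2. C is the midpoint of WN ⇒ C = (1/6, 1/6)
2·[CNF] = 1/6, 2·[FNU] = -1
[CNF]:[FNU] = 1/6:-1 = -1/6

[CNF]:[FNU] = -1/6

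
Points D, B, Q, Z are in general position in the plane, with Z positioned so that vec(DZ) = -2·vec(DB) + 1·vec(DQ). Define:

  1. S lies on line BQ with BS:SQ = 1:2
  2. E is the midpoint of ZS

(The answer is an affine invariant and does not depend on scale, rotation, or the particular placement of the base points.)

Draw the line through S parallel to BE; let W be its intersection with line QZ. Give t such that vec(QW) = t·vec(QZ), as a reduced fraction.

t = 1/2

Set D = (0, 0), B = (1, 0), Q = (0, 1), Z = (-2, 1); any affine frame gives the same invariant.
1. S lies on line BQ with BS:SQ = 1:2 ⇒ S = (2/3, 1/3)
2. E is the midpoint of ZS ⇒ E = (-2/3, 2/3)
through S parallel to BE: direction (-5/3, 2/3); meets QZ at W = (-1, 1)
W = Q + t·(Z−Q) with t = 1/2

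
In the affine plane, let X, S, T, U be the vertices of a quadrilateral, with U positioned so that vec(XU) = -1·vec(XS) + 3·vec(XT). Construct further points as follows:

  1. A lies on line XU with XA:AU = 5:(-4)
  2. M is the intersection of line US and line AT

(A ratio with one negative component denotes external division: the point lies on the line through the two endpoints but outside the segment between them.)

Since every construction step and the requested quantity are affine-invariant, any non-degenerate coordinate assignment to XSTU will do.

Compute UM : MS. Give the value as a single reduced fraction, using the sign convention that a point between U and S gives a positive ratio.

UM:MS = 4/9

Choose coordinates X = (0, 0), S = (1, 0), T = (0, 1), U = (-1, 3).
1. A lies on line XU with XA:AU = 5:(-4) ⇒ A = (-5, 15)
2. M is the intersection of line US and line AT ⇒ M = (-5/13, 27/13)
M = U + t·(S−U) with t = 4/13, so UM:MS = t:(1−t) = 4/13:9/13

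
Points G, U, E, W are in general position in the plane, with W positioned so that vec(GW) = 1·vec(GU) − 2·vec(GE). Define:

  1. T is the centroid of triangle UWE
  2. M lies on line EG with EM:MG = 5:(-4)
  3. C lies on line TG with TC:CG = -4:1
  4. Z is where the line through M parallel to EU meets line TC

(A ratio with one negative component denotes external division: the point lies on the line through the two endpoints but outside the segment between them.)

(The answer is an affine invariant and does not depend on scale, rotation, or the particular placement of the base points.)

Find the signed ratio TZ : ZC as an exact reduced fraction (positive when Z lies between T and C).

Set G = (0, 0), U = (1, 0), E = (0, 1), W = (1, -2); any affine frame gives the same invariant.
1. T is the centroid of triangle UWE ⇒ T = (2/3, -1/3)
2. M lies on line EG with EM:MG = 5:(-4) ⇒ M = (0, -4)
3. C lies on line TG with TC:CG = -4:1 ⇒ C = (-2/9, 1/9)
4. Z is where the line through M parallel to EU meets line TC ⇒ Z = (-8, 4)
Z = T + t·(C−T) with t = 39/4, so TZ:ZC = t:(1−t) = 39/4:-35/4

TZ:ZC = -39/35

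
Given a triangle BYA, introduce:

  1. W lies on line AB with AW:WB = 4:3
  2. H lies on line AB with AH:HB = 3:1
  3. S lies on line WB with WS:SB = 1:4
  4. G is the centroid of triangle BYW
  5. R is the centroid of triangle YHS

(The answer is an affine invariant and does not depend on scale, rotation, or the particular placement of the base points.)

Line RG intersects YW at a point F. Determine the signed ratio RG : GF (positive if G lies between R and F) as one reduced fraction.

RG:GF = -23/60

Set B = (0, 0), Y = (1, 0), A = (0, 1); any affine frame gives the same invariant.
1. W lies on line AB with AW:WB = 4:3 ⇒ W = (0, 3/7)
2. H lies on line AB with AH:HB = 3:1 ⇒ H = (0, 1/4)
3. S lies on line WB with WS:SB = 1:4 ⇒ S = (0, 12/35)
4. G is the centroid of triangle BYW ⇒ G = (1/3, 1/7)
5. R is the centroid of triangle YHS ⇒ R = (1/3, 83/420)
line RG meets YW at F = (1/3, 2/7)
G = R + t·(F−R) with t = -23/37, so RG:GF = -23/37:60/37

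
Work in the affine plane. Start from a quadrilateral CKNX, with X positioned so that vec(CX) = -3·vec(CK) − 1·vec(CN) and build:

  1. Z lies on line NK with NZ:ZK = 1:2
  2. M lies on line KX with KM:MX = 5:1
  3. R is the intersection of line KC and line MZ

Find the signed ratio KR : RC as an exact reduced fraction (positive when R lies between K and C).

Set C = (0, 0), K = (1, 0), N = (0, 1), X = (-3, -1); any affine frame gives the same invariant.
1. Z lies on line NK with NZ:ZK = 1:2 ⇒ Z = (1/3, 2/3)
2. M lies on line KX with KM:MX = 5:1 ⇒ M = (-7/3, -5/6)
3. R is the intersection of line KC and line MZ ⇒ R = (-23/27, 0)
R = K + t·(C−K) with t = 50/27, so KR:RC = t:(1−t) = 50/27:-23/27

KR:RC = -50/23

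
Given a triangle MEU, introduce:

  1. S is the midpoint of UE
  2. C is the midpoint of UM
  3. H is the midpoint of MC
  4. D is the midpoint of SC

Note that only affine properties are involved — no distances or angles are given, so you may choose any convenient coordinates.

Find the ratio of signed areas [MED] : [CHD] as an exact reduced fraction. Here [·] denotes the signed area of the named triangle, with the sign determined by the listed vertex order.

Work in coordinates with M = (0, 0), E = (1, 0), U = (0, 1).
1. S is the midpoint of UE ⇒ S = (1/2, 1/2)
2. C is the midpoint of UM ⇒ C = (0, 1/2)
3. H is the midpoint of MC ⇒ H = (0, 1/4)
4. D is the midpoint of SC ⇒ D = (1/4, 1/2)
2·[MED] = 1/2, 2·[CHD] = 1/16
[MED]:[CHD] = 1/2:1/16 = 8

[MED]:[CHD] = 8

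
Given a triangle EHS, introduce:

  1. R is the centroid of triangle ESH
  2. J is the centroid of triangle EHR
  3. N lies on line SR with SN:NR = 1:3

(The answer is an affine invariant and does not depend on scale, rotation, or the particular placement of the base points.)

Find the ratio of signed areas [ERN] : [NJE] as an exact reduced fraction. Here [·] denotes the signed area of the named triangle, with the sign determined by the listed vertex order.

Work in coordinates with E = (0, 0), H = (1, 0), S = (0, 1).
1. R is the centroid of triangle ESH ⇒ R = (1/3, 1/3)
2. J is the centroid of triangle EHR ⇒ J = (4/9, 1/9)
3. N lies on line SR with SN:NR = 1:3 ⇒ N = (1/12, 5/6)
2·[ERN] = 1/4, 2·[NJE] = -13/36
[ERN]:[NJE] = 1/4:-13/36 = -9/13

[ERN]:[NJE] = -9/13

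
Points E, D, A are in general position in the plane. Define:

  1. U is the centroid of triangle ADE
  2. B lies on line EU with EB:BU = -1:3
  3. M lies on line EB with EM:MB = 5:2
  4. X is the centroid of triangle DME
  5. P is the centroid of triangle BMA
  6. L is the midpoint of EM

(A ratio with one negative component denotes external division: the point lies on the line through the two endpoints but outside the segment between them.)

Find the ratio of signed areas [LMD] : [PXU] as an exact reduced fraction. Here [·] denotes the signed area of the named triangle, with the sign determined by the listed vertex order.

Choose coordinates E = (0, 0), D = (1, 0), A = (0, 1).
1. U is the centroid of triangle ADE ⇒ U = (1/3, 1/3)
2. B lies on line EU with EB:BU = -1:3 ⇒ B = (-1/6, -1/6)
3. M lies on line EB with EM:MB = 5:2 ⇒ M = (-5/42, -5/42)
4. X is the centroid of triangle DME ⇒ X = (37/126, -5/126)
5. P is the centroid of triangle BMA ⇒ P = (-2/21, 5/21)
6. L is the midpoint of EM ⇒ L = (-5/84, -5/84)
2·[LMD] = 5/84, 2·[PXU] = 59/378
[LMD]:[PXU] = 5/84:59/378 = 45/118

[LMD]:[PXU] = 45/118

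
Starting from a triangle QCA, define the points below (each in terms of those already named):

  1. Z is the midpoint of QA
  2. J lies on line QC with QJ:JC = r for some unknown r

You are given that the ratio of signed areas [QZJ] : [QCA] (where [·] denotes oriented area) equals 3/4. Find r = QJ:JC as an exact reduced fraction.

Assign Q = (0, 0), C = (1, 0), A = (0, 1) — the answer is frame-independent, so this choice is without loss of generality.
1. Z is the midpoint of QA ⇒ Z = (0, 1/2)
2. With QJ:JC = r, write λ = r/(r+1) so J = Q + λ·(C−Q); J is affine-linear in λ
Every point depending on J is an affine combination of J and λ-independent points, so each such coordinate is linear in λ; the λ² term in each signed area is a multiple of (C−Q)×(C−Q) = 0, so 2·[QZJ] and 2·[QCA] are each linear in λ. Evaluating at λ=0 and λ=1:
  2·[QZJ] = -1/2·λ,   2·[QCA] = 1
So [QZJ]:[QCA] = (-1/2·λ) / (1). Setting this equal to 3/4:
  -1/2·λ = 3/4·(1)  ⇒  λ = -3/2
Then r = λ/(1−λ) = (-3/2)/(5/2) = -3/5. Check: with r = -3/5, J = (-3/2, 0) and [QZJ]:[QCA] = 3/4 as required.

r = -3/5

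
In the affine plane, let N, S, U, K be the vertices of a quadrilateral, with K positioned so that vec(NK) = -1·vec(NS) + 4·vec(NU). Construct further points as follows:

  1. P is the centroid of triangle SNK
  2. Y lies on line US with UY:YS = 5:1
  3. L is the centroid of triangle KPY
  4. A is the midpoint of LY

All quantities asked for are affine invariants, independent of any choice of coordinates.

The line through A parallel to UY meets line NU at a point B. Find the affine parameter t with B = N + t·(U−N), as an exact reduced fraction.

Assign N = (0, 0), S = (1, 0), U = (0, 1), K = (-1, 4) — the answer is frame-independent, so this choice is without loss of generality.
1. P is the centroid of triangle SNK ⇒ P = (0, 4/3)
2. Y lies on line US with UY:YS = 5:1 ⇒ Y = (5/6, 1/6)
3. L is the centroid of triangle KPY ⇒ L = (-1/18, 11/6)
4. A is the midpoint of LY ⇒ A = (7/18, 1)
through A parallel to UY: direction (5/6, -5/6); meets NU at B = (0, 25/18)
B = N + t·(U−N) with t = 25/18

t = 25/18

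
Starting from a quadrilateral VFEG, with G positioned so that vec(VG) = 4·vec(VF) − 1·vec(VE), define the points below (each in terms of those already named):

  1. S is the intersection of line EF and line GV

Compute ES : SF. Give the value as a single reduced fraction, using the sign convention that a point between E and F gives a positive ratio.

ES:SF = -4

Work in coordinates with V = (0, 0), F = (1, 0), E = (0, 1), G = (4, -1).
1. S is the intersection of line EF and line GV ⇒ S = (4/3, -1/3)
S = E + t·(F−E) with t = 4/3, so ES:SF = t:(1−t) = 4/3:-1/3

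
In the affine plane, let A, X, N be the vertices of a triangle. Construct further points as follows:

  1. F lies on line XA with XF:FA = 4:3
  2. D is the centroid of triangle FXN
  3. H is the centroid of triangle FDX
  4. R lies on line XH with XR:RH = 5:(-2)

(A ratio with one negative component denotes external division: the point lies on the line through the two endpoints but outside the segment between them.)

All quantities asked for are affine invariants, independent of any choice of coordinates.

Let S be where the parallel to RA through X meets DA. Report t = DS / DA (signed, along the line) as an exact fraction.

Choose coordinates A = (0, 0), X = (1, 0), N = (0, 1).
1. F lies on line XA with XF:FA = 4:3 ⇒ F = (3/7, 0)
2. D is the centroid of triangle FXN ⇒ D = (10/21, 1/3)
3. H is the centroid of triangle FDX ⇒ H = (40/63, 1/9)
4. R lies on line XH with XR:RH = 5:(-2) ⇒ R = (74/189, 5/27)
through X parallel to RA: direction (-74/189, -5/27); meets DA at S = (-25/12, -35/24)
S = D + t·(A−D) with t = 43/8

t = 43/8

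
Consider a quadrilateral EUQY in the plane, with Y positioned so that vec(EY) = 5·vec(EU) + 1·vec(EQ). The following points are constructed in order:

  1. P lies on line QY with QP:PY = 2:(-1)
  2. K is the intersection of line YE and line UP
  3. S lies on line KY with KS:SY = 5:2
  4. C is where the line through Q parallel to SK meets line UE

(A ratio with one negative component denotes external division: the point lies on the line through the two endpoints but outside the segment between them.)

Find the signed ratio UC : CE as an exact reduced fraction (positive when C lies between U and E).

Work in coordinates with E = (0, 0), U = (1, 0), Q = (0, 1), Y = (5, 1).
1. P lies on line QY with QP:PY = 2:(-1) ⇒ P = (10, 1)
2. K is the intersection of line YE and line UP ⇒ K = (-5/4, -1/4)
3. S lies on line KY with KS:SY = 5:2 ⇒ S = (45/14, 9/14)
4. C is where the line through Q parallel to SK meets line UE ⇒ C = (-5, 0)
C = U + t·(E−U) with t = 6, so UC:CE = t:(1−t) = 6:-5

UC:CE = -6/5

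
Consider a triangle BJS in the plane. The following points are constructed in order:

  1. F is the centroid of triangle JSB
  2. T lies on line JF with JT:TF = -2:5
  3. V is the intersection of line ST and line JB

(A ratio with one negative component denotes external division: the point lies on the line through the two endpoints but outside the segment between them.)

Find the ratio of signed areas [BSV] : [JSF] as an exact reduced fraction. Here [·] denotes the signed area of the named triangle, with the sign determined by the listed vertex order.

Assign B = (0, 0), J = (1, 0), S = (0, 1) — the answer is frame-independent, so this choice is without loss of generality.
1. F is the centroid of triangle JSB ⇒ F = (1/3, 1/3)
2. T lies on line JF with JT:TF = -2:5 ⇒ T = (13/9, -2/9)
3. V is the intersection of line ST and line JB ⇒ V = (13/11, 0)
2·[BSV] = -13/11, 2·[JSF] = 1/3
[BSV]:[JSF] = -13/11:1/3 = -39/11

[BSV]:[JSF] = -39/11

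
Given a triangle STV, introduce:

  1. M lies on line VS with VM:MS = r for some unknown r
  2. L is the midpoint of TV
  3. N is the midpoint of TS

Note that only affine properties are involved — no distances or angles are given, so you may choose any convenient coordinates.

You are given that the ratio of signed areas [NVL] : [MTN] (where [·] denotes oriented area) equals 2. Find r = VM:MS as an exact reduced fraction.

Choose coordinates S = (0, 0), T = (1, 0), V = (0, 1).
1. With VM:MS = r, write λ = r/(r+1) so M = V + λ·(S−V); M is affine-linear in λ
2. L is the midpoint of TV ⇒ L = (1/2, 1/2)
3. N is the midpoint of TS ⇒ N = (1/2, 0)
Every point depending on M is an affine combination of M and λ-independent points, so each such coordinate is linear in λ; the λ² term in each signed area is a multiple of (S−V)×(S−V) = 0, so 2·[NVL] and 2·[MTN] are each linear in λ. Evaluating at λ=0 and λ=1:
  2·[NVL] = -1/4,   2·[MTN] = 1/2·λ − 1/2
So [NVL]:[MTN] = (-1/4) / (1/2·λ − 1/2). Setting this equal to 2:
  -1/4 = 2·(1/2·λ − 1/2)  ⇒  λ = 3/4
Then r = λ/(1−λ) = (3/4)/(1/4) = 3. Check: with r = 3, M = (0, 1/4) and [NVL]:[MTN] = 2 as required.

r = 3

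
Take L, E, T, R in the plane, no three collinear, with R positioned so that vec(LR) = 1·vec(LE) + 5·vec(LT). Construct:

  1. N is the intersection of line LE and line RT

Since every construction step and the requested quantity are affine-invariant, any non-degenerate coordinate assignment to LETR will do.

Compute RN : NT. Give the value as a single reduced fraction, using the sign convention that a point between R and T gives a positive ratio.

RN:NT = -5

Work in coordinates with L = (0, 0), E = (1, 0), T = (0, 1), R = (1, 5).
1. N is the intersection of line LE and line RT ⇒ N = (-1/4, 0)
N = R + t·(T−R) with t = 5/4, so RN:NT = t:(1−t) = 5/4:-1/4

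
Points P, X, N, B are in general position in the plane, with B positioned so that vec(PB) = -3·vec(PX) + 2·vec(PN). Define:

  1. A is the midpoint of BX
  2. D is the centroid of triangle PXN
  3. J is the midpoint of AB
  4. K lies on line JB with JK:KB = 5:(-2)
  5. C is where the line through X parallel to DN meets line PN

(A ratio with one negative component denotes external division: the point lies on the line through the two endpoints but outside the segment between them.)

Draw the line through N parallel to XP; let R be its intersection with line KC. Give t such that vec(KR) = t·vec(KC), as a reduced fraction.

Set P = (0, 0), X = (1, 0), N = (0, 1), B = (-3, 2); any affine frame gives the same invariant.
1. A is the midpoint of BX ⇒ A = (-1, 1)
2. D is the centroid of triangle PXN ⇒ D = (1/3, 1/3)
3. J is the midpoint of AB ⇒ J = (-2, 3/2)
4. K lies on line JB with JK:KB = 5:(-2) ⇒ K = (-11/3, 7/3)
5. C is where the line through X parallel to DN meets line PN ⇒ C = (0, 2)
through N parallel to XP: direction (-1, 0); meets KC at R = (11, 1)
R = K + t·(C−K) with t = 4

t = 4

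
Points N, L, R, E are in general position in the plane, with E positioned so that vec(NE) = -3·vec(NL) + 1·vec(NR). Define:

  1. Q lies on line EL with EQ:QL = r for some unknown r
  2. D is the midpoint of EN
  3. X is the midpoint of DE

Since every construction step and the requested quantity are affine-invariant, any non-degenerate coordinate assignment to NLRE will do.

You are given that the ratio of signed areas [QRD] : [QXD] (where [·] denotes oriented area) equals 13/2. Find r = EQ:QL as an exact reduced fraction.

r = 4

Set N = (0, 0), L = (1, 0), R = (0, 1), E = (-3, 1); any affine frame gives the same invariant.
1. With EQ:QL = r, write λ = r/(r+1) so Q = E + λ·(L−E); Q is affine-linear in λ
2. D is the midpoint of EN ⇒ D = (-3/2, 1/2)
3. X is the midpoint of DE ⇒ X = (-9/4, 3/4)
Every point depending on Q is an affine combination of Q and λ-independent points, so each such coordinate is linear in λ; the λ² term in each signed area is a multiple of (L−E)×(L−E) = 0, so 2·[QRD] and 2·[QXD] are each linear in λ. Evaluating at λ=0 and λ=1:
  2·[QRD] = 7/2·λ − 3/2,   2·[QXD] = 1/4·λ
So [QRD]:[QXD] = (7/2·λ − 3/2) / (1/4·λ). Setting this equal to 13/2:
  7/2·λ − 3/2 = 13/2·(1/4·λ)  ⇒  λ = 4/5
Then r = λ/(1−λ) = (4/5)/(1/5) = 4. Check: with r = 4, Q = (1/5, 1/5) and [QRD]:[QXD] = 13/2 as required.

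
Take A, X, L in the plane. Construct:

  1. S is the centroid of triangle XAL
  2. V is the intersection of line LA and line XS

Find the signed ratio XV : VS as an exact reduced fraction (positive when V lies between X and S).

XV:VS = -3

Assign A = (0, 0), X = (1, 0), L = (0, 1) — the answer is frame-independent, so this choice is without loss of generality.
1. S is the centroid of triangle XAL ⇒ S = (1/3, 1/3)
2. V is the intersection of line LA and line XS ⇒ V = (0, 1/2)
V = X + t·(S−X) with t = 3/2, so XV:VS = t:(1−t) = 3/2:-1/2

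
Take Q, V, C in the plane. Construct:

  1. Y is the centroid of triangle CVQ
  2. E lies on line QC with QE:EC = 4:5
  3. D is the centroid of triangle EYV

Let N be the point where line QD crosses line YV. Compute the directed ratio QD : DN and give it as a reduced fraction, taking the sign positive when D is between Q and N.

Assign Q = (0, 0), V = (1, 0), C = (0, 1) — the answer is frame-independent, so this choice is without loss of generality.
1. Y is the centroid of triangle CVQ ⇒ Y = (1/3, 1/3)
2. E lies on line QC with QE:EC = 4:5 ⇒ E = (0, 4/9)
3. D is the centroid of triangle EYV ⇒ D = (4/9, 7/27)
line QD meets YV at N = (6/13, 7/26)
D = Q + t·(N−Q) with t = 26/27, so QD:DN = 26/27:1/27

QD:DN = 26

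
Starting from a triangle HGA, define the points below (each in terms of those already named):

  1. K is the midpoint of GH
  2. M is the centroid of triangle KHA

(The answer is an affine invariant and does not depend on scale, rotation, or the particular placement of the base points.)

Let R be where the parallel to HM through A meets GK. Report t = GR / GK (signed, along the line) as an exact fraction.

Choose coordinates H = (0, 0), G = (1, 0), A = (0, 1).
1. K is the midpoint of GH ⇒ K = (1/2, 0)
2. M is the centroid of triangle KHA ⇒ M = (1/6, 1/3)
through A parallel to HM: direction (1/6, 1/3); meets GK at R = (-1/2, 0)
R = G + t·(K−G) with t = 3

t = 3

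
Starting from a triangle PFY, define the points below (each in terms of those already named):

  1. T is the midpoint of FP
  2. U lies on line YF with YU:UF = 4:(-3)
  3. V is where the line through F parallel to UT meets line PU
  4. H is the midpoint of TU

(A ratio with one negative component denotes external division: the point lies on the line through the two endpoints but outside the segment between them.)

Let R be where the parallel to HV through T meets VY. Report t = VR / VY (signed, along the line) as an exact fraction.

t = 3/17

Work in coordinates with P = (0, 0), F = (1, 0), Y = (0, 1).
1. T is the midpoint of FP ⇒ T = (1/2, 0)
2. U lies on line YF with YU:UF = 4:(-3) ⇒ U = (4, -3)
3. V is where the line through F parallel to UT meets line PU ⇒ V = (8, -6)
4. H is the midpoint of TU ⇒ H = (9/4, -3/2)
through T parallel to HV: direction (23/4, -9/2); meets VY at R = (112/17, -81/17)
R = V + t·(Y−V) with t = 3/17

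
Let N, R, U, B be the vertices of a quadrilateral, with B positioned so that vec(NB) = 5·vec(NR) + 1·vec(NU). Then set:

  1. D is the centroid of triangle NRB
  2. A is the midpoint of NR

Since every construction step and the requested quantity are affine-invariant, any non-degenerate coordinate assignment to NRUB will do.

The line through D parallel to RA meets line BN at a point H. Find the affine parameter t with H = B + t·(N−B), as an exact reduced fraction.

t = 2/3

Choose coordinates N = (0, 0), R = (1, 0), U = (0, 1), B = (5, 1).
1. D is the centroid of triangle NRB ⇒ D = (2, 1/3)
2. A is the midpoint of NR ⇒ A = (1/2, 0)
through D parallel to RA: direction (-1/2, 0); meets BN at H = (5/3, 1/3)
H = B + t·(N−B) with t = 2/3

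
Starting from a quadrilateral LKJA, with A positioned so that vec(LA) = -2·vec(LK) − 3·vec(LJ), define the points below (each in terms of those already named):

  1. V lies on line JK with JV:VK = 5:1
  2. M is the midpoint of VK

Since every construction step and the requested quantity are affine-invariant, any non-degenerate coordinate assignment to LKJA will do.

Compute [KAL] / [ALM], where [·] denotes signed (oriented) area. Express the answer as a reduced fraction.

Set L = (0, 0), K = (1, 0), J = (0, 1), A = (-2, -3); any affine frame gives the same invariant.
1. V lies on line JK with JV:VK = 5:1 ⇒ V = (5/6, 1/6)
2. M is the midpoint of VK ⇒ M = (11/12, 1/12)
2·[KAL] = -3, 2·[ALM] = -31/12
[KAL]:[ALM] = -3:-31/12 = 36/31

[KAL]:[ALM] = 36/31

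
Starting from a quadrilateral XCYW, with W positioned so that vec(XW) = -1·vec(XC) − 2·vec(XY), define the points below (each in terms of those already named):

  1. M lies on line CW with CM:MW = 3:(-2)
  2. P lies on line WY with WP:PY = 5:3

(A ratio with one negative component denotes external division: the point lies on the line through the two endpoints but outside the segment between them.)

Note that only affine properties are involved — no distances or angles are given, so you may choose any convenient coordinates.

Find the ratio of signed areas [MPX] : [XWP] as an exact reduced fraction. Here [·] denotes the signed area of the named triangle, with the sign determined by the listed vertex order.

Assign X = (0, 0), C = (1, 0), Y = (0, 1), W = (-1, -2) — the answer is frame-independent, so this choice is without loss of generality.
1. M lies on line CW with CM:MW = 3:(-2) ⇒ M = (-5, -6)
2. P lies on line WY with WP:PY = 5:3 ⇒ P = (-3/8, -1/8)
2·[MPX] = -13/8, 2·[XWP] = -5/8
[MPX]:[XWP] = -13/8:-5/8 = 13/5

[MPX]:[XWP] = 13/5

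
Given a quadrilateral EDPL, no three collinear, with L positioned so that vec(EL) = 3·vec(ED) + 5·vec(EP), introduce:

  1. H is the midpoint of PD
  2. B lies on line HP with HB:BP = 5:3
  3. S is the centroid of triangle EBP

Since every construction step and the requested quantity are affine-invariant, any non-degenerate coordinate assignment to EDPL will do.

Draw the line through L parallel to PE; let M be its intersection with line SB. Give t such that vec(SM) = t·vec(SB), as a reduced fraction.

Set E = (0, 0), D = (1, 0), P = (0, 1), L = (3, 5); any affine frame gives the same invariant.
1. H is the midpoint of PD ⇒ H = (1/2, 1/2)
2. B lies on line HP with HB:BP = 5:3 ⇒ B = (3/16, 13/16)
3. S is the centroid of triangle EBP ⇒ S = (1/16, 29/48)
through L parallel to PE: direction (0, -1); meets SB at M = (3, 11/2)
M = S + t·(B−S) with t = 47/2

t = 47/2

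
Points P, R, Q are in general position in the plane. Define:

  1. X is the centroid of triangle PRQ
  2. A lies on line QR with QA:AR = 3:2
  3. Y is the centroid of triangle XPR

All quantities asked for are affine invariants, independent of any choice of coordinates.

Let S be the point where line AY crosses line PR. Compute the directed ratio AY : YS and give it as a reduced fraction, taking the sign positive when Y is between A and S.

AY:YS = 13/5

Choose coordinates P = (0, 0), R = (1, 0), Q = (0, 1).
1. X is the centroid of triangle PRQ ⇒ X = (1/3, 1/3)
2. A lies on line QR with QA:AR = 3:2 ⇒ A = (3/5, 2/5)
3. Y is the centroid of triangle XPR ⇒ Y = (4/9, 1/9)
line AY meets PR at S = (5/13, 0)
Y = A + t·(S−A) with t = 13/18, so AY:YS = 13/18:5/18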